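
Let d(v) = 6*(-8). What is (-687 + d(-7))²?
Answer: 540225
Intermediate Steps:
d(v) = -48
(-687 + d(-7))² = (-687 - 48)² = (-735)² = 540225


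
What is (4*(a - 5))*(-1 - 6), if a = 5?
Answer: 0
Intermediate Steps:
(4*(a - 5))*(-1 - 6) = (4*(5 - 5))*(-1 - 6) = (4*0)*(-7) = 0*(-7) = 0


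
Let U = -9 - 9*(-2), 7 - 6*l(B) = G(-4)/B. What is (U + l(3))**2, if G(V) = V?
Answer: 34969/324 ≈ 107.93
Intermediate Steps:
l(B) = 7/6 + 2/(3*B) (l(B) = 7/6 - (-2)/(3*B) = 7/6 + 2/(3*B))
U = 9 (U = -9 + 18 = 9)
(U + l(3))**2 = (9 + (1/6)*(4 + 7*3)/3)**2 = (9 + (1/6)*(1/3)*(4 + 21))**2 = (9 + (1/6)*(1/3)*25)**2 = (9 + 25/18)**2 = (187/18)**2 = 34969/324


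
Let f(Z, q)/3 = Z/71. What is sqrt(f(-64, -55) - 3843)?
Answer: I*sqrt(19386195)/71 ≈ 62.014*I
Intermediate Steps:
f(Z, q) = 3*Z/71 (f(Z, q) = 3*(Z/71) = 3*Z/71)
sqrt(f(-64, -55) - 3843) = sqrt((3/71)*(-64) - 3843) = sqrt(-192/71 - 3843) = sqrt(-273045/71) = I*sqrt(19386195)/71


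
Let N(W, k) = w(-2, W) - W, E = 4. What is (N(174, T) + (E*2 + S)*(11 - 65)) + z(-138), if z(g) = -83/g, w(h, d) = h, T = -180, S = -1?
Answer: -76369/138 ≈ -553.40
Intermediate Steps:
N(W, k) = -2 - W
(N(174, T) + (E*2 + S)*(11 - 65)) + z(-138) = ((-2 - 1*174) + (4*2 - 1)*(11 - 65)) - 83/(-138) = ((-2 - 174) + (8 - 1)*(-54)) - 83*(-1/138) = (-176 + 7*(-54)) + 83/138 = (-176 - 378) + 83/138 = -554 + 83/138 = -76369/138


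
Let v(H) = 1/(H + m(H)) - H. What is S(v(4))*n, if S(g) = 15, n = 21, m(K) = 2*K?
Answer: 315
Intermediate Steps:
v(H) = -H + 1/(3*H) (v(H) = 1/(H + 2*H) - H = 1/(3*H) - H = -H + 1/(3*H))
S(v(4))*n = 15*21 = 315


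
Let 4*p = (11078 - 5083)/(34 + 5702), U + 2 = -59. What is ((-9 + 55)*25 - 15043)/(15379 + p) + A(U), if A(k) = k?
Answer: -21843329023/352861771 ≈ -61.903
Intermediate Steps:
U = -61 (U = -2 - 59 = -61)
p = 5995/22944 (p = ((11078 - 5083)/(34 + 5702))/4 = (5995/5736)/4 = (5995*(1/5736))/4 = (¼)*(5995/5736) = 5995/22944 ≈ 0.26129)
((-9 + 55)*25 - 15043)/(15379 + p) + A(U) = ((-9 + 55)*25 - 15043)/(15379 + 5995/22944) - 61 = (46*25 - 15043)/(352861771/22944) - 61 = (1150 - 15043)*(22944/352861771) - 61 = -13893*22944/352861771 - 61 = -318760992/352861771 - 61 = -21843329023/352861771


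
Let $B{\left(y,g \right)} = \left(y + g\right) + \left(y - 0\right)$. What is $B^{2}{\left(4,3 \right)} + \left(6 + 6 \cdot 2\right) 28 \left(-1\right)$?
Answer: $-383$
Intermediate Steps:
$B{\left(y,g \right)} = g + 2 y$ ($B{\left(y,g \right)} = \left(g + y\right) + \left(y + 0\right) = \left(g + y\right) + y = g + 2 y$)
$B^{2}{\left(4,3 \right)} + \left(6 + 6 \cdot 2\right) 28 \left(-1\right) = \left(3 + 2 \cdot 4\right)^{2} + \left(6 + 6 \cdot 2\right) 28 \left(-1\right) = \left(3 + 8\right)^{2} + \left(6 + 12\right) \left(-28\right) = 11^{2} + 18 \left(-28\right) = 121 - 504 = -383$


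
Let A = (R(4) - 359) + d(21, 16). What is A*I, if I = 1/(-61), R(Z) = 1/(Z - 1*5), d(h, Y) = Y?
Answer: 344/61 ≈ 5.6393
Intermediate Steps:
R(Z) = 1/(-5 + Z) (R(Z) = 1/(Z - 5) = 1/(-5 + Z))
A = -344 (A = (1/(-5 + 4) - 359) + 16 = (1/(-1) - 359) + 16 = (-1 - 359) + 16 = -360 + 16 = -344)
I = -1/61 ≈ -0.016393
A*I = -344*(-1/61) = 344/61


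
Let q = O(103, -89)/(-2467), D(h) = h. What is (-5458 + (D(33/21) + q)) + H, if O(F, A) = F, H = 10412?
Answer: 85577042/17269 ≈ 4955.5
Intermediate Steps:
q = -103/2467 (q = 103/(-2467) = 103*(-1/2467) = -103/2467 ≈ -0.041751)
(-5458 + (D(33/21) + q)) + H = (-5458 + (33/21 - 103/2467)) + 10412 = (-5458 + (33*(1/21) - 103/2467)) + 10412 = (-5458 + (11/7 - 103/2467)) + 10412 = (-5458 + 26416/17269) + 10412 = -94227786/17269 + 10412 = 85577042/17269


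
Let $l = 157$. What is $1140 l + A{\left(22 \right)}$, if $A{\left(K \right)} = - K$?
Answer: $178958$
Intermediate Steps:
$1140 l + A{\left(22 \right)} = 1140 \cdot 157 - 22 = 178980 - 22 = 178958$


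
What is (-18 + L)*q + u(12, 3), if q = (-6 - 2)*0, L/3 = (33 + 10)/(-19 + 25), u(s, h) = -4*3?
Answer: -12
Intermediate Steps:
u(s, h) = -12
L = 43/2 (L = 3*((33 + 10)/(-19 + 25)) = 3*(43/6) = 43/2 ≈ 21.500)
q = 0 (q = -8*0 = 0)
(-18 + L)*q + u(12, 3) = (-18 + 43/2)*0 - 12 = (7/2)*0 - 12 = 0 - 12 = -12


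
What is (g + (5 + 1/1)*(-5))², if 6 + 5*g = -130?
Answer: 81796/25 ≈ 3271.8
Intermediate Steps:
g = -136/5 (g = -6/5 + (⅕)*(-130) = -6/5 - 26 = -136/5 ≈ -27.200)
(g + (5 + 1/1)*(-5))² = (-136/5 + (5 + 1/1)*(-5))² = (-136/5 + (5 + 1)*(-5))² = (-136/5 + 6*(-5))² = (-136/5 - 30)² = (-286/5)² = 81796/25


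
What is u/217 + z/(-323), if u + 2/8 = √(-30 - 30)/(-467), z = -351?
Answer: 304345/280364 - 2*I*√15/101339 ≈ 1.0855 - 7.6436e-5*I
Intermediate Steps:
u = -¼ - 2*I*√15/467 (u = -¼ + √(-30 - 30)/(-467) = -¼ + √(-60)*(-1/467) = -¼ + (2*I*√15)*(-1/467) = -¼ - 2*I*√15/467 ≈ -0.25 - 0.016587*I)
u/217 + z/(-323) = (-¼ - 2*I*√15/467)/217 - 351/(-323) = (-¼ - 2*I*√15/467)*(1/217) - 351*(-1/323) = (-1/868 - 2*I*√15/101339) + 351/323 = 304345/280364 - 2*I*√15/101339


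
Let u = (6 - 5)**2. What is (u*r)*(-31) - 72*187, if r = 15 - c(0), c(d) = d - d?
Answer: -13929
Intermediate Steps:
c(d) = 0
u = 1 (u = 1**2 = 1)
r = 15 (r = 15 - 1*0 = 15 + 0 = 15)
(u*r)*(-31) - 72*187 = (1*15)*(-31) - 72*187 = 15*(-31) - 1*13464 = -465 - 13464 = -13929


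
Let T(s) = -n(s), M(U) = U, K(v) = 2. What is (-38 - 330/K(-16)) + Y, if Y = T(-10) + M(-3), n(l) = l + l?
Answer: -186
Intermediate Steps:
n(l) = 2*l
T(s) = -2*s
Y = 17 (Y = -2*(-10) - 3 = 20 - 3 = 17)
(-38 - 330/K(-16)) + Y = (-38 - 330/2) + 17 = (-38 - 330*½) + 17 = (-38 - 165) + 17 = -203 + 17 = -186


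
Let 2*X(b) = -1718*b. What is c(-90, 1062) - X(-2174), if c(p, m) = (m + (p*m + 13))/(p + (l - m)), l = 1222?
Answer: -26163425/14 ≈ -1.8688e+6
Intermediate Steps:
c(p, m) = (13 + m + m*p)/(1222 + p - m) (c(p, m) = (m + (p*m + 13))/(p + (1222 - m)) = (m + (m*p + 13))/(1222 + p - m) = (m + (13 + m*p))/(1222 + p - m) = (13 + m + m*p)/(1222 + p - m))
X(b) = -859*b (X(b) = (-1718*b)/2 = -859*b)
c(-90, 1062) - X(-2174) = (13 + 1062 + 1062*(-90))/(1222 - 90 - 1*1062) - (-859)*(-2174) = (13 + 1062 - 95580)/(1222 - 90 - 1062) - 1*1867466 = -94505/70 - 1867466 = (1/70)*(-94505) - 1867466 = -18901/14 - 1867466 = -26163425/14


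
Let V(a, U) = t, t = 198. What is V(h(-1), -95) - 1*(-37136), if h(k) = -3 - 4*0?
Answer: 37334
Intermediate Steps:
h(k) = -3 (h(k) = -3 + 0 = -3)
V(a, U) = 198
V(h(-1), -95) - 1*(-37136) = 198 - 1*(-37136) = 198 + 37136 = 37334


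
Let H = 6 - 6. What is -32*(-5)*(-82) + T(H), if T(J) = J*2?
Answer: -13120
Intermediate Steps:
H = 0
T(J) = 2*J
-32*(-5)*(-82) + T(H) = -32*(-5)*(-82) + 2*0 = 160*(-82) + 0 = -13120 + 0 = -13120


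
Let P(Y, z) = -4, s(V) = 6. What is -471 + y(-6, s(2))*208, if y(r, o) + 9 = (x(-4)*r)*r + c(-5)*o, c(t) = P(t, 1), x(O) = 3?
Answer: 15129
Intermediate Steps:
c(t) = -4
y(r, o) = -9 - 4*o + 3*r² (y(r, o) = -9 + ((3*r)*r - 4*o) = -9 + (3*r² - 4*o) = -9 + (-4*o + 3*r²) = -9 - 4*o + 3*r²)
-471 + y(-6, s(2))*208 = -471 + (-9 - 4*6 + 3*(-6)²)*208 = -471 + (-9 - 24 + 3*36)*208 = -471 + (-9 - 24 + 108)*208 = -471 + 75*208 = -471 + 15600 = 15129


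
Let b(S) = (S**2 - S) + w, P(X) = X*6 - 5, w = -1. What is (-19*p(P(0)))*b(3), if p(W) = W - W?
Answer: 0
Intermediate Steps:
P(X) = -5 + 6*X (P(X) = 6*X - 5 = -5 + 6*X)
p(W) = 0
b(S) = -1 + S**2 - S (b(S) = (S**2 - S) - 1 = -1 + S**2 - S)
(-19*p(P(0)))*b(3) = (-19*0)*(-1 + 3**2 - 1*3) = 0*(-1 + 9 - 3) = 0*5 = 0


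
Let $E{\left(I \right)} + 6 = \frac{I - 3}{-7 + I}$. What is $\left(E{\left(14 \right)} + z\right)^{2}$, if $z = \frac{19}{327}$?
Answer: $\frac{100080016}{5239521} \approx 19.101$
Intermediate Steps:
$z = \frac{19}{327}$ ($z = 19 \cdot \frac{1}{327} = \frac{19}{327} \approx 0.058104$)
$E{\left(I \right)} = -6 + \frac{-3 + I}{-7 + I}$ ($E{\left(I \right)} = -6 + \frac{I - 3}{-7 + I} = -6 + \frac{-3 + I}{-7 + I}$)
$\left(E{\left(14 \right)} + z\right)^{2} = \left(\frac{39 - 70}{-7 + 14} + \frac{19}{327}\right)^{2} = \left(\frac{39 - 70}{7} + \frac{19}{327}\right)^{2} = \left(\frac{1}{7} \left(-31\right) + \frac{19}{327}\right)^{2} = \left(- \frac{31}{7} + \frac{19}{327}\right)^{2} = \left(- \frac{10004}{2289}\right)^{2} = \frac{100080016}{5239521}$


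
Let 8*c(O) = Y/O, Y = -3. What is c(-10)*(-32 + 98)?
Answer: 99/40 ≈ 2.4750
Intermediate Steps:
c(O) = -3/(8*O) (c(O) = (-3/O)/8 = -3/(8*O))
c(-10)*(-32 + 98) = (-3/8/(-10))*(-32 + 98) = -3/8*(-⅒)*66 = (3/80)*66 = 99/40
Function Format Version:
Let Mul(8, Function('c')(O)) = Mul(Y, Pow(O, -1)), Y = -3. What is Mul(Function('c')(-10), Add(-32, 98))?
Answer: Rational(99, 40) ≈ 2.4750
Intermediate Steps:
Function('c')(O) = Mul(Rational(-3, 8), Pow(O, -1)) (Function('c')(O) = Mul(Rational(1, 8), Mul(-3, Pow(O, -1))) = Mul(Rational(-3, 8), Pow(O, -1)))
Mul(Function('c')(-10), Add(-32, 98)) = Mul(Mul(Rational(-3, 8), Pow(-10, -1)), Add(-32, 98)) = Mul(Mul(Rational(-3, 8), Rational(-1, 10)), 66) = Mul(Rational(3, 80), 66) = Rational(99, 40)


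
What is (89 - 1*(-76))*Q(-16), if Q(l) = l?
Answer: -2640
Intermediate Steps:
(89 - 1*(-76))*Q(-16) = (89 - 1*(-76))*(-16) = (89 + 76)*(-16) = 165*(-16) = -2640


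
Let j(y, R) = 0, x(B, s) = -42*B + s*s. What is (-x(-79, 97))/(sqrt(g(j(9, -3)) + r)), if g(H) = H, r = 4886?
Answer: -12727*sqrt(4886)/4886 ≈ -182.07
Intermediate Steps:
x(B, s) = s**2 - 42*B (x(B, s) = -42*B + s**2 = s**2 - 42*B)
(-x(-79, 97))/(sqrt(g(j(9, -3)) + r)) = (-(97**2 - 42*(-79)))/(sqrt(0 + 4886)) = (-(9409 + 3318))/(sqrt(4886)) = (-1*12727)*(sqrt(4886)/4886) = -12727*sqrt(4886)/4886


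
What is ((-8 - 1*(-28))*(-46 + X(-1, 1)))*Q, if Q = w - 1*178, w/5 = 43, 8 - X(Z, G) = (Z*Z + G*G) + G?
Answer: -30340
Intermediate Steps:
X(Z, G) = 8 - G - G² - Z² (X(Z, G) = 8 - ((Z*Z + G*G) + G) = 8 - ((Z² + G²) + G) = 8 - ((G² + Z²) + G) = 8 - (G + G² + Z²) = 8 + (-G - G² - Z²) = 8 - G - G² - Z²)
w = 215 (w = 5*43 = 215)
Q = 37 (Q = 215 - 1*178 = 215 - 178 = 37)
((-8 - 1*(-28))*(-46 + X(-1, 1)))*Q = ((-8 - 1*(-28))*(-46 + (8 - 1*1 - 1*1² - 1*(-1)²)))*37 = ((-8 + 28)*(-46 + (8 - 1 - 1*1 - 1*1)))*37 = (20*(-46 + (8 - 1 - 1 - 1)))*37 = (20*(-46 + 5))*37 = (20*(-41))*37 = -820*37 = -30340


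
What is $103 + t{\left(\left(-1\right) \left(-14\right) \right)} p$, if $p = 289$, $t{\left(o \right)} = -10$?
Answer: $-2787$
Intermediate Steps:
$103 + t{\left(\left(-1\right) \left(-14\right) \right)} p = 103 - 2890 = -2787$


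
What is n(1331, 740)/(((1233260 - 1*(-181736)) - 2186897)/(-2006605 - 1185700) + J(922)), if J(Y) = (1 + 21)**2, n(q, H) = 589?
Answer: 1880267645/1545847521 ≈ 1.2163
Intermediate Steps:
J(Y) = 484 (J(Y) = 22**2 = 484)
n(1331, 740)/(((1233260 - 1*(-181736)) - 2186897)/(-2006605 - 1185700) + J(922)) = 589/(((1233260 - 1*(-181736)) - 2186897)/(-2006605 - 1185700) + 484) = 589/(((1233260 + 181736) - 2186897)/(-3192305) + 484) = 589/((1414996 - 2186897)*(-1/3192305) + 484) = 589/(-771901*(-1/3192305) + 484) = 589/(771901/3192305 + 484) = 589/(1545847521/3192305) = 589*(3192305/1545847521) = 1880267645/1545847521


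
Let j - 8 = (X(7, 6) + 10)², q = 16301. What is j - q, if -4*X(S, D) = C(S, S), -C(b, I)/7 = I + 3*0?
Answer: -252767/16 ≈ -15798.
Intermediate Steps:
C(b, I) = -7*I (C(b, I) = -7*(I + 3*0) = -7*(I + 0) = -7*I)
X(S, D) = 7*S/4 (X(S, D) = -(-7)*S/4 = 7*S/4)
j = 8049/16 (j = 8 + ((7/4)*7 + 10)² = 8 + (49/4 + 10)² = 8 + (89/4)² = 8 + 7921/16 = 8049/16 ≈ 503.06)
j - q = 8049/16 - 1*16301 = 8049/16 - 16301 = -252767/16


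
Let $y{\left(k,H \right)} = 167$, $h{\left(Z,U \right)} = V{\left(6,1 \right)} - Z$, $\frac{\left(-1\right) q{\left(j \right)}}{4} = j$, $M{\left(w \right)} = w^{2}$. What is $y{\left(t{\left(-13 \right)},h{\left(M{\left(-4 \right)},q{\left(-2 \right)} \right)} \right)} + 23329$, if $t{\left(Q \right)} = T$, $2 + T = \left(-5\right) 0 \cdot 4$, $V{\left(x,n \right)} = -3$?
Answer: $23496$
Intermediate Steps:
$T = -2$ ($T = -2 + \left(-5\right) 0 \cdot 4 = -2 + 0 \cdot 4 = -2 + 0 = -2$)
$t{\left(Q \right)} = -2$
$q{\left(j \right)} = - 4 j$
$h{\left(Z,U \right)} = -3 - Z$
$y{\left(t{\left(-13 \right)},h{\left(M{\left(-4 \right)},q{\left(-2 \right)} \right)} \right)} + 23329 = 167 + 23329 = 23496$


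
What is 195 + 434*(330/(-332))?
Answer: -19620/83 ≈ -236.39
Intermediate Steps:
195 + 434*(330/(-332)) = 195 + 434*(330*(-1/332)) = 195 + 434*(-165/166) = 195 - 35805/83 = -19620/83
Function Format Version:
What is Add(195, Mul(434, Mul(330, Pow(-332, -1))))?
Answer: Rational(-19620, 83) ≈ -236.39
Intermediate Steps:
Add(195, Mul(434, Mul(330, Pow(-332, -1)))) = Add(195, Mul(434, Mul(330, Rational(-1, 332)))) = Add(195, Mul(434, Rational(-165, 166))) = Add(195, Rational(-35805, 83)) = Rational(-19620, 83)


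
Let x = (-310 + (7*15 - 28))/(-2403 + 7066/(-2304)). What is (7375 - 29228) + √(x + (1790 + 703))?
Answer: -21853 + 3*√2128222215999453/2771789 ≈ -21803.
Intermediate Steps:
x = 268416/2771789 (x = (-310 + (105 - 28))/(-2403 + 7066*(-1/2304)) = (-310 + 77)/(-2403 - 3533/1152) = -233/(-2771789/1152) = -233*(-1152/2771789) = 268416/2771789 ≈ 0.096838)
(7375 - 29228) + √(x + (1790 + 703)) = (7375 - 29228) + √(268416/2771789 + (1790 + 703)) = -21853 + √(268416/2771789 + 2493) = -21853 + √(6910338393/2771789) = -21853 + 3*√2128222215999453/2771789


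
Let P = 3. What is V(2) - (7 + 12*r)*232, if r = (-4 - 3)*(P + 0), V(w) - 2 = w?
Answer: 56844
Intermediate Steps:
V(w) = 2 + w
r = -21 (r = (-4 - 3)*(3 + 0) = -7*3 = -21)
V(2) - (7 + 12*r)*232 = (2 + 2) - (7 + 12*(-21))*232 = 4 - (7 - 252)*232 = 4 - 1*(-245)*232 = 4 + 245*232 = 4 + 56840 = 56844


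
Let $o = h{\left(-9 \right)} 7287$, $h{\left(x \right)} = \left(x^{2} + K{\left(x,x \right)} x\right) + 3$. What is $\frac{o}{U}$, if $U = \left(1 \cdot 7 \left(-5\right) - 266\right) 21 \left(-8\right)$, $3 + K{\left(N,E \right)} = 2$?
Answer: $\frac{32271}{2408} \approx 13.402$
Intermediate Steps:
$K{\left(N,E \right)} = -1$ ($K{\left(N,E \right)} = -3 + 2 = -1$)
$h{\left(x \right)} = 3 + x^{2} - x$ ($h{\left(x \right)} = \left(x^{2} - x\right) + 3 = 3 + x^{2} - x$)
$o = 677691$ ($o = \left(3 + \left(-9\right)^{2} - -9\right) 7287 = \left(3 + 81 + 9\right) 7287 = 93 \cdot 7287 = 677691$)
$U = 50568$ ($U = \left(7 \left(-5\right) - 266\right) \left(-168\right) = \left(-35 - 266\right) \left(-168\right) = \left(-301\right) \left(-168\right) = 50568$)
$\frac{o}{U} = \frac{677691}{50568} = 677691 \cdot \frac{1}{50568} = \frac{32271}{2408}$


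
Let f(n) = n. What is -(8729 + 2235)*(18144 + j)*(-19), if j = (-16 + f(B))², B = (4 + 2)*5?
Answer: 3820515440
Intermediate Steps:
B = 30 (B = 6*5 = 30)
j = 196 (j = (-16 + 30)² = 14² = 196)
-(8729 + 2235)*(18144 + j)*(-19) = -(8729 + 2235)*(18144 + 196)*(-19) = -10964*18340*(-19) = -201079760*(-19) = -1*(-3820515440) = 3820515440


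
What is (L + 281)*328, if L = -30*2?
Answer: 72488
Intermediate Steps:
L = -60
(L + 281)*328 = (-60 + 281)*328 = 221*328 = 72488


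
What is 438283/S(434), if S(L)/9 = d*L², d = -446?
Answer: -438283/756060984 ≈ -0.00057969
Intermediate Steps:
S(L) = -4014*L² (S(L) = 9*(-446*L²) = -4014*L²)
438283/S(434) = 438283/((-4014*434²)) = 438283/((-4014*188356)) = 438283/(-756060984) = 438283*(-1/756060984) = -438283/756060984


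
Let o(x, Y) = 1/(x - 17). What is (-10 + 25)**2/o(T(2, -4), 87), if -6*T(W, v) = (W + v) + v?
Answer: -3600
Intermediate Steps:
T(W, v) = -v/3 - W/6 (T(W, v) = -((W + v) + v)/6 = -(W + 2*v)/6 = -v/3 - W/6)
o(x, Y) = 1/(-17 + x)
(-10 + 25)**2/o(T(2, -4), 87) = (-10 + 25)**2/(1/(-17 + (-1/3*(-4) - 1/6*2))) = 15**2/(1/(-17 + (4/3 - 1/3))) = 225/(1/(-17 + 1)) = 225/(1/(-16)) = 225/(-1/16) = 225*(-16) = -3600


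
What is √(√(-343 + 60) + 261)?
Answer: √(261 + I*√283) ≈ 16.164 + 0.52038*I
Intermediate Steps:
√(√(-343 + 60) + 261) = √(√(-283) + 261) = √(I*√283 + 261) = √(261 + I*√283)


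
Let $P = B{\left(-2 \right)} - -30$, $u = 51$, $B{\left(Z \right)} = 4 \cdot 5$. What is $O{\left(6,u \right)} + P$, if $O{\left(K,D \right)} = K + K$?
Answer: $62$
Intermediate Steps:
$B{\left(Z \right)} = 20$
$O{\left(K,D \right)} = 2 K$
$P = 50$ ($P = 20 - -30 = 20 + 30 = 50$)
$O{\left(6,u \right)} + P = 2 \cdot 6 + 50 = 12 + 50 = 62$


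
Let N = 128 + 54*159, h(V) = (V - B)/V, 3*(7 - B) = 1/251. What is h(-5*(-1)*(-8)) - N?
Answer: -26243029/3012 ≈ -8712.8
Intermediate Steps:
B = 5270/753 (B = 7 - 1/3/251 = 7 - 1/3*1/251 = 7 - 1/753 = 5270/753 ≈ 6.9987)
h(V) = (-5270/753 + V)/V (h(V) = (V - 1*5270/753)/V = (V - 5270/753)/V = (-5270/753 + V)/V)
N = 8714 (N = 128 + 8586 = 8714)
h(-5*(-1)*(-8)) - N = (-5270/753 - 5*(-1)*(-8))/((-5*(-1)*(-8))) - 1*8714 = (-5270/753 + 5*(-8))/((5*(-8))) - 8714 = (-5270/753 - 40)/(-40) - 8714 = -1/40*(-35390/753) - 8714 = 3539/3012 - 8714 = -26243029/3012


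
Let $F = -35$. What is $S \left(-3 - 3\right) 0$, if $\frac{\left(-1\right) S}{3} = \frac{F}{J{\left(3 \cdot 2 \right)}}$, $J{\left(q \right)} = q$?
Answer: $0$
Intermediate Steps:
$S = \frac{35}{2}$ ($S = - 3 \left(- \frac{35}{3 \cdot 2}\right) = - 3 \left(- \frac{35}{6}\right) = - 3 \left(\left(-35\right) \frac{1}{6}\right) = \left(-3\right) \left(- \frac{35}{6}\right) = \frac{35}{2} \approx 17.5$)
$S \left(-3 - 3\right) 0 = \frac{35 \left(-3 - 3\right) 0}{2} = \frac{35 \left(\left(-6\right) 0\right)}{2} = \frac{35}{2} \cdot 0 = 0$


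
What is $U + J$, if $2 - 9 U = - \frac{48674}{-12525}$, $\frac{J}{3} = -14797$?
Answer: $- \frac{5003999099}{112725} \approx -44391.0$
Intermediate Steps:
$J = -44391$ ($J = 3 \left(-14797\right) = -44391$)
$U = - \frac{23624}{112725}$ ($U = \frac{2}{9} - \frac{\left(-48674\right) \frac{1}{-12525}}{9} = \frac{2}{9} - \frac{\left(-48674\right) \left(- \frac{1}{12525}\right)}{9} = \frac{2}{9} - \frac{48674}{112725} = - \frac{23624}{112725} \approx -0.20957$)
$U + J = - \frac{23624}{112725} - 44391 = - \frac{5003999099}{112725}$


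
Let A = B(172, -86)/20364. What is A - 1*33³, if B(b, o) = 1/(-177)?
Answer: -129532329037/3604428 ≈ -35937.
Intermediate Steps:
B(b, o) = -1/177
A = -1/3604428 (A = -1/177/20364 = -1/177*1/20364 = -1/3604428 ≈ -2.7744e-7)
A - 1*33³ = -1/3604428 - 1*33³ = -1/3604428 - 1*35937 = -1/3604428 - 35937 = -129532329037/3604428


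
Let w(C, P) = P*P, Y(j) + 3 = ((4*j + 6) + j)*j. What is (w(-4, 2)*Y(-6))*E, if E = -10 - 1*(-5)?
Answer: -2820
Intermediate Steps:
Y(j) = -3 + j*(6 + 5*j) (Y(j) = -3 + ((4*j + 6) + j)*j = -3 + ((6 + 4*j) + j)*j = -3 + (6 + 5*j)*j = -3 + j*(6 + 5*j))
E = -5 (E = -10 + 5 = -5)
w(C, P) = P²
(w(-4, 2)*Y(-6))*E = (2²*(-3 + 5*(-6)² + 6*(-6)))*(-5) = (4*(-3 + 5*36 - 36))*(-5) = (4*(-3 + 180 - 36))*(-5) = (4*141)*(-5) = 564*(-5) = -2820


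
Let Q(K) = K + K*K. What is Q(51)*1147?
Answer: 3041844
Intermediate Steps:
Q(K) = K + K²
Q(51)*1147 = (51*(1 + 51))*1147 = (51*52)*1147 = 2652*1147 = 3041844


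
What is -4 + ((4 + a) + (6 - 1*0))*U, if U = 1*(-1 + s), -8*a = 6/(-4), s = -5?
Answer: -521/8 ≈ -65.125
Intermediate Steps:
a = 3/16 (a = -3/(4*(-4)) = -3*(-1)/(4*4) = -1/8*(-3/2) = 3/16 ≈ 0.18750)
U = -6 (U = 1*(-1 - 5) = 1*(-6) = -6)
-4 + ((4 + a) + (6 - 1*0))*U = -4 + ((4 + 3/16) + (6 - 1*0))*(-6) = -4 + (67/16 + (6 + 0))*(-6) = -4 + (67/16 + 6)*(-6) = -4 + (163/16)*(-6) = -4 - 489/8 = -521/8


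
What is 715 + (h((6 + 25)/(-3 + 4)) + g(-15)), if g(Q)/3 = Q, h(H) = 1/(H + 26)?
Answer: 38191/57 ≈ 670.02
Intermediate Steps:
h(H) = 1/(26 + H)
g(Q) = 3*Q
715 + (h((6 + 25)/(-3 + 4)) + g(-15)) = 715 + (1/(26 + (6 + 25)/(-3 + 4)) + 3*(-15)) = 715 + (1/(26 + 31/1) - 45) = 715 + (1/(26 + 31*1) - 45) = 715 + (1/(26 + 31) - 45) = 715 + (1/57 - 45) = 715 - 2564/57 = 38191/57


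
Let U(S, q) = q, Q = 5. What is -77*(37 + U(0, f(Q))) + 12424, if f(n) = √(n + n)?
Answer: 9575 - 77*√10 ≈ 9331.5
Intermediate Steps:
f(n) = √2*√n (f(n) = √(2*n) = √2*√n)
-77*(37 + U(0, f(Q))) + 12424 = -77*(37 + √2*√5) + 12424 = -77*(37 + √10) + 12424 = (-2849 - 77*√10) + 12424 = 9575 - 77*√10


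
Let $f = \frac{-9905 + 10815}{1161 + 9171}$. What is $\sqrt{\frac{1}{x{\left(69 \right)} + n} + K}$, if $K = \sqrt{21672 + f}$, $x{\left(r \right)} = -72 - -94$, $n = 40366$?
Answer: $\frac{\sqrt{152757513 + 25079554614 \sqrt{1311508082}}}{2483862} \approx 12.133$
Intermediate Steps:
$f = \frac{65}{738}$ ($f = \frac{910}{10332} = 910 \cdot \frac{1}{10332} = \frac{65}{738} \approx 0.088076$)
$x{\left(r \right)} = 22$ ($x{\left(r \right)} = -72 + 94 = 22$)
$K = \frac{\sqrt{1311508082}}{246}$ ($K = \sqrt{21672 + \frac{65}{738}} = \sqrt{\frac{15994001}{738}} = \frac{\sqrt{1311508082}}{246} \approx 147.21$)
$\sqrt{\frac{1}{x{\left(69 \right)} + n} + K} = \sqrt{\frac{1}{22 + 40366} + \frac{\sqrt{1311508082}}{246}} = \sqrt{\frac{1}{40388} + \frac{\sqrt{1311508082}}{246}}$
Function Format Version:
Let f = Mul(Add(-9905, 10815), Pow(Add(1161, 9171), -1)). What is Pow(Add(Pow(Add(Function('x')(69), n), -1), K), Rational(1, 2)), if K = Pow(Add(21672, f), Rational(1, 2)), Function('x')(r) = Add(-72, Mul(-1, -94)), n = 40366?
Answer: Mul(Rational(1, 2483862), Pow(Add(152757513, Mul(25079554614, Pow(1311508082, Rational(1, 2)))), Rational(1, 2))) ≈ 12.133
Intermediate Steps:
f = Rational(65, 738) (f = Mul(910, Pow(10332, -1)) = Mul(910, Rational(1, 10332)) = Rational(65, 738) ≈ 0.088076)
Function('x')(r) = 22 (Function('x')(r) = Add(-72, 94) = 22)
K = Mul(Rational(1, 246), Pow(1311508082, Rational(1, 2))) (K = Pow(Add(21672, Rational(65, 738)), Rational(1, 2)) = Pow(Rational(15994001, 738), Rational(1, 2)) = Mul(Rational(1, 246), Pow(1311508082, Rational(1, 2))) ≈ 147.21)
Pow(Add(Pow(Add(Function('x')(69), n), -1), K), Rational(1, 2)) = Pow(Add(Pow(Add(22, 40366), -1), Mul(Rational(1, 246), Pow(1311508082, Rational(1, 2)))), Rational(1, 2)) = Pow(Add(Pow(40388, -1), Mul(Rational(1, 246), Pow(1311508082, Rational(1, 2)))), Rational(1, 2)) = Pow(Add(Rational(1, 40388), Mul(Rational(1, 246), Pow(1311508082, Rational(1, 2)))), Rational(1, 2))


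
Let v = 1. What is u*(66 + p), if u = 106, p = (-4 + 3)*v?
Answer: 6890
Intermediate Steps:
p = -1 (p = (-4 + 3)*1 = -1*1 = -1)
u*(66 + p) = 106*(66 - 1) = 106*65 = 6890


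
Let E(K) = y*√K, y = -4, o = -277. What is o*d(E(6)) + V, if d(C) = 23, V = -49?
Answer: -6420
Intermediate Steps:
E(K) = -4*√K
o*d(E(6)) + V = -277*23 - 49 = -6371 - 49 = -6420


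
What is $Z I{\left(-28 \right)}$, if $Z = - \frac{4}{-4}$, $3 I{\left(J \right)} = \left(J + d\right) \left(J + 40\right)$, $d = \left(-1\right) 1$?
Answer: $-116$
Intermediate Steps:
$d = -1$
$I{\left(J \right)} = \frac{\left(-1 + J\right) \left(40 + J\right)}{3}$ ($I{\left(J \right)} = \frac{\left(J - 1\right) \left(J + 40\right)}{3} = \frac{\left(-1 + J\right) \left(40 + J\right)}{3}$)
$Z = 1$ ($Z = \left(-4\right) \left(- \frac{1}{4}\right) = 1$)
$Z I{\left(-28 \right)} = 1 \left(- \frac{40}{3} + 13 \left(-28\right) + \frac{\left(-28\right)^{2}}{3}\right) = 1 \left(- \frac{40}{3} - 364 + \frac{1}{3} \cdot 784\right) = 1 \left(- \frac{40}{3} - 364 + \frac{784}{3}\right) = 1 \left(-116\right) = -116$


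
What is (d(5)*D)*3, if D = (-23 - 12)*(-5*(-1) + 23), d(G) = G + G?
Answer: -29400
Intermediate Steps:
d(G) = 2*G
D = -980 (D = -35*(5 + 23) = -35*28 = -980)
(d(5)*D)*3 = ((2*5)*(-980))*3 = (10*(-980))*3 = -9800*3 = -29400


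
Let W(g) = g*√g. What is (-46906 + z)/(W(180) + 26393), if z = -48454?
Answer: -2516836480/690758449 + 102988800*√5/690758449 ≈ -3.3102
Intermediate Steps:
W(g) = g^(3/2)
(-46906 + z)/(W(180) + 26393) = (-46906 - 48454)/(180^(3/2) + 26393) = -95360/(1080*√5 + 26393) = -95360/(26393 + 1080*√5)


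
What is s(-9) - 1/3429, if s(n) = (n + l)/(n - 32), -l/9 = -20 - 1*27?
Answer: -1419647/140589 ≈ -10.098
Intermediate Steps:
l = 423 (l = -9*(-20 - 1*27) = -9*(-20 - 27) = -9*(-47) = 423)
s(n) = (423 + n)/(-32 + n) (s(n) = (n + 423)/(n - 32) = (423 + n)/(-32 + n))
s(-9) - 1/3429 = (423 - 9)/(-32 - 9) - 1/3429 = 414/(-41) - 1*1/3429 = -1/41*414 - 1/3429 = -414/41 - 1/3429 = -1419647/140589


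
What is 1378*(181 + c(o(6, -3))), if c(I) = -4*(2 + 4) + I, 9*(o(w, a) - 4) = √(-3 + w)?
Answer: 221858 + 1378*√3/9 ≈ 2.2212e+5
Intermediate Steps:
o(w, a) = 4 + √(-3 + w)/9
c(I) = -24 + I (c(I) = -4*6 + I = -24 + I)
1378*(181 + c(o(6, -3))) = 1378*(181 + (-24 + (4 + √(-3 + 6)/9))) = 1378*(181 + (-24 + (4 + √3/9))) = 1378*(181 + (-20 + √3/9)) = 1378*(161 + √3/9) = 221858 + 1378*√3/9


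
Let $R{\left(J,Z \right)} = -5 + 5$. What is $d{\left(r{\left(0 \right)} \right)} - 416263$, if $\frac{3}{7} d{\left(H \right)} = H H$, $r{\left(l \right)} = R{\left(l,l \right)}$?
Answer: $-416263$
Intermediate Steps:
$R{\left(J,Z \right)} = 0$
$r{\left(l \right)} = 0$
$d{\left(H \right)} = \frac{7 H^{2}}{3}$ ($d{\left(H \right)} = \frac{7 H H}{3} = \frac{7 H^{2}}{3}$)
$d{\left(r{\left(0 \right)} \right)} - 416263 = \frac{7 \cdot 0^{2}}{3} - 416263 = \frac{7}{3} \cdot 0 - 416263 = 0 - 416263 = -416263$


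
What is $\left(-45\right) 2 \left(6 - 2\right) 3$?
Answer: $-1080$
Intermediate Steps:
$\left(-45\right) 2 \left(6 - 2\right) 3 = - 90 \cdot 4 \cdot 3 = \left(-90\right) 12 = -1080$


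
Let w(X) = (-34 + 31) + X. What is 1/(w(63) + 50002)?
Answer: 1/50062 ≈ 1.9975e-5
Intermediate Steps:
w(X) = -3 + X
1/(w(63) + 50002) = 1/((-3 + 63) + 50002) = 1/(60 + 50002) = 1/50062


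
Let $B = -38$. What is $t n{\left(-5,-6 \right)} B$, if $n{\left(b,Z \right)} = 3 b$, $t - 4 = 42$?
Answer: $26220$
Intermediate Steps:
$t = 46$ ($t = 4 + 42 = 46$)
$t n{\left(-5,-6 \right)} B = 46 \cdot 3 \left(-5\right) \left(-38\right) = 46 \left(-15\right) \left(-38\right) = \left(-690\right) \left(-38\right) = 26220$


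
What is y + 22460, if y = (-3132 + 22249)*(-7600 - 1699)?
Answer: -177746523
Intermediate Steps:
y = -177768983 (y = 19117*(-9299) = -177768983)
y + 22460 = -177768983 + 22460 = -177746523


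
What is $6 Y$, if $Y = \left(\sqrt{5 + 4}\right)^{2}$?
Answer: $54$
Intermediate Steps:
$Y = 9$ ($Y = \left(\sqrt{9}\right)^{2} = 3^{2} = 9$)
$6 Y = 6 \cdot 9 = 54$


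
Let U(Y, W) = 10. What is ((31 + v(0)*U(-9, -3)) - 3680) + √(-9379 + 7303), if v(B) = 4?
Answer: -3609 + 2*I*√519 ≈ -3609.0 + 45.563*I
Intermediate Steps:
((31 + v(0)*U(-9, -3)) - 3680) + √(-9379 + 7303) = ((31 + 4*10) - 3680) + √(-9379 + 7303) = ((31 + 40) - 3680) + √(-2076) = (71 - 3680) + 2*I*√519 = -3609 + 2*I*√519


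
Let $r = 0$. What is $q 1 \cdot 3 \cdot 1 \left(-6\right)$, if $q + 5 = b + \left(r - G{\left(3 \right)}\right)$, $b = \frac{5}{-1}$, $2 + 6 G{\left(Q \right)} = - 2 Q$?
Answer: $156$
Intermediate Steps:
$G{\left(Q \right)} = - \frac{1}{3} - \frac{Q}{3}$ ($G{\left(Q \right)} = - \frac{1}{3} + \frac{\left(-2\right) Q}{6} = - \frac{1}{3} - \frac{Q}{3}$)
$b = -5$ ($b = 5 \left(-1\right) = -5$)
$q = - \frac{26}{3}$ ($q = -5 - \left(\frac{14}{3} - 1\right) = -5 + \left(-5 + \left(0 - \left(- \frac{1}{3} - 1\right)\right)\right) = -5 + \left(-5 + \left(0 - - \frac{4}{3}\right)\right) = -5 + \left(-5 + \left(0 + \frac{4}{3}\right)\right) = -5 + \left(-5 + \frac{4}{3}\right) = -5 - \frac{11}{3} = - \frac{26}{3} \approx -8.6667$)
$q 1 \cdot 3 \cdot 1 \left(-6\right) = - \frac{26 \cdot 1 \cdot 3 \cdot 1}{3} \left(-6\right) = - \frac{26 \cdot 3 \cdot 1}{3} \left(-6\right) = \left(- \frac{26}{3}\right) 3 \left(-6\right) = \left(-26\right) \left(-6\right) = 156$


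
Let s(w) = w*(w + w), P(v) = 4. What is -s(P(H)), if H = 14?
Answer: -32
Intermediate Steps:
s(w) = 2*w² (s(w) = w*(2*w) = 2*w²)
-s(P(H)) = -2*4² = -2*16 = -1*32 = -32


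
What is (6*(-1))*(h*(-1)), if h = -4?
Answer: -24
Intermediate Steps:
(6*(-1))*(h*(-1)) = (6*(-1))*(-4*(-1)) = -6*4 = -24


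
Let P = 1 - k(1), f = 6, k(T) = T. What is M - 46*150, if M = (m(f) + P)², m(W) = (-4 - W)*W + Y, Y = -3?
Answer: -2931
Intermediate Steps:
P = 0 (P = 1 - 1*1 = 1 - 1 = 0)
m(W) = -3 + W*(-4 - W) (m(W) = (-4 - W)*W - 3 = W*(-4 - W) - 3 = -3 + W*(-4 - W))
M = 3969 (M = ((-3 - 1*6² - 4*6) + 0)² = ((-3 - 1*36 - 24) + 0)² = ((-3 - 36 - 24) + 0)² = (-63 + 0)² = (-63)² = 3969)
M - 46*150 = 3969 - 46*150 = 3969 - 6900 = -2931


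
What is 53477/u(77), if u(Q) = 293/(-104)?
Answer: -5561608/293 ≈ -18982.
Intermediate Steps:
u(Q) = -293/104 (u(Q) = 293*(-1/104) = -293/104)
53477/u(77) = 53477/(-293/104) = 53477*(-104/293) = -5561608/293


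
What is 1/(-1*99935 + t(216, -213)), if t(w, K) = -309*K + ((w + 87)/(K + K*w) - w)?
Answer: -15407/528984039 ≈ -2.9126e-5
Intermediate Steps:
t(w, K) = -w - 309*K + (87 + w)/(K + K*w) (t(w, K) = -309*K + ((87 + w)/(K + K*w) - w) = -309*K + (-w + (87 + w)/(K + K*w)) = -w - 309*K + (87 + w)/(K + K*w))
1/(-1*99935 + t(216, -213)) = 1/(-1*99935 + (87 + 216 - 309*(-213)² - 1*(-213)*216 - 1*(-213)*216² - 309*216*(-213)²)/((-213)*(1 + 216))) = 1/(-99935 - 1/213*(87 + 216 - 309*45369 + 46008 - 1*(-213)*46656 - 309*216*45369)/217) = 1/(-99935 - 1/213*1/217*(87 + 216 - 14019021 + 46008 + 9937728 - 3028108536)) = 1/(-99935 - 1/213*1/217*(-3032143518)) = 1/(-99935 + 1010714506/15407) = 1/(-528984039/15407) = -15407/528984039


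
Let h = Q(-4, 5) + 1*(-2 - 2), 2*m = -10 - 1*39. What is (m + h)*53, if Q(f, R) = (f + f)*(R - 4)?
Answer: -3869/2 ≈ -1934.5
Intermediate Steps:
Q(f, R) = 2*f*(-4 + R) (Q(f, R) = (2*f)*(-4 + R) = 2*f*(-4 + R))
m = -49/2 (m = (-10 - 1*39)/2 = (-10 - 39)/2 = (½)*(-49) = -49/2 ≈ -24.500)
h = -12 (h = 2*(-4)*(-4 + 5) + 1*(-2 - 2) = 2*(-4)*1 + 1*(-4) = -8 - 4 = -12)
(m + h)*53 = (-49/2 - 12)*53 = -73/2*53 = -3869/2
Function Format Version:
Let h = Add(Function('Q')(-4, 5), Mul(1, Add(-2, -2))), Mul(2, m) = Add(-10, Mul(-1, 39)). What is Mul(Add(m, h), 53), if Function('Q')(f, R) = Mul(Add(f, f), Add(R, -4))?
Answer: Rational(-3869, 2) ≈ -1934.5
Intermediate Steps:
Function('Q')(f, R) = Mul(2, f, Add(-4, R)) (Function('Q')(f, R) = Mul(Mul(2, f), Add(-4, R)) = Mul(2, f, Add(-4, R)))
m = Rational(-49, 2) (m = Mul(Rational(1, 2), Add(-10, Mul(-1, 39))) = Mul(Rational(1, 2), Add(-10, -39)) = Mul(Rational(1, 2), -49) = Rational(-49, 2) ≈ -24.500)
h = -12 (h = Add(Mul(2, -4, Add(-4, 5)), Mul(1, Add(-2, -2))) = Add(Mul(2, -4, 1), Mul(1, -4)) = Add(-8, -4) = -12)
Mul(Add(m, h), 53) = Mul(Add(Rational(-49, 2), -12), 53) = Mul(Rational(-73, 2), 53) = Rational(-3869, 2)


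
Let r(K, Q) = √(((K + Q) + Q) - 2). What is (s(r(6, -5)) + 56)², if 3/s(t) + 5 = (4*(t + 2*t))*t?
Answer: 18567481/5929 ≈ 3131.6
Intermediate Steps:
r(K, Q) = √(-2 + K + 2*Q) (r(K, Q) = √((K + 2*Q) - 2) = √(-2 + K + 2*Q))
s(t) = 3/(-5 + 12*t²) (s(t) = 3/(-5 + (4*(t + 2*t))*t) = 3/(-5 + (4*(3*t))*t) = 3/(-5 + (12*t)*t) = 3/(-5 + 12*t²))
(s(r(6, -5)) + 56)² = (3/(-5 + 12*(√(-2 + 6 + 2*(-5)))²) + 56)² = (3/(-5 + 12*(√(-2 + 6 - 10))²) + 56)² = (3/(-5 + 12*(√(-6))²) + 56)² = (3/(-5 + 12*(I*√6)²) + 56)² = (3/(-5 + 12*(-6)) + 56)² = (3/(-5 - 72) + 56)² = (3/(-77) + 56)² = (3*(-1/77) + 56)² = (-3/77 + 56)² = (4309/77)² = 18567481/5929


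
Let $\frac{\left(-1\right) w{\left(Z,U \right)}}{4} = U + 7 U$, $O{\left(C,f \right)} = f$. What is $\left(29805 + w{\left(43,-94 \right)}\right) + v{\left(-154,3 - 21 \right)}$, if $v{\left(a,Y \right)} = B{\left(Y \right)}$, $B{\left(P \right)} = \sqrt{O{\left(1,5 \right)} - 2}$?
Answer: $32813 + \sqrt{3} \approx 32815.0$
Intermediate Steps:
$w{\left(Z,U \right)} = - 32 U$ ($w{\left(Z,U \right)} = - 4 \left(U + 7 U\right) = - 4 \cdot 8 U = - 32 U$)
$B{\left(P \right)} = \sqrt{3}$ ($B{\left(P \right)} = \sqrt{5 - 2} = \sqrt{3}$)
$v{\left(a,Y \right)} = \sqrt{3}$
$\left(29805 + w{\left(43,-94 \right)}\right) + v{\left(-154,3 - 21 \right)} = \left(29805 - -3008\right) + \sqrt{3} = \left(29805 + 3008\right) + \sqrt{3} = 32813 + \sqrt{3}$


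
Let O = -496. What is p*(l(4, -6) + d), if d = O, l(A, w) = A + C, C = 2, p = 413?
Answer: -202370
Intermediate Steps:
l(A, w) = 2 + A (l(A, w) = A + 2 = 2 + A)
d = -496
p*(l(4, -6) + d) = 413*((2 + 4) - 496) = 413*(6 - 496) = 413*(-490) = -202370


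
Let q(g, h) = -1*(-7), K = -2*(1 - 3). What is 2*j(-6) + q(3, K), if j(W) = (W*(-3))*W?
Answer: -209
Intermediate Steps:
K = 4 (K = -2*(-2) = 4)
q(g, h) = 7
j(W) = -3*W² (j(W) = (-3*W)*W = -3*W²)
2*j(-6) + q(3, K) = 2*(-3*(-6)²) + 7 = 2*(-3*36) + 7 = 2*(-108) + 7 = -216 + 7 = -209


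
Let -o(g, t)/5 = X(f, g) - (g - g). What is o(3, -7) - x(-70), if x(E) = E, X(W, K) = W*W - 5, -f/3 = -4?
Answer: -625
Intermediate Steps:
f = 12 (f = -3*(-4) = 12)
X(W, K) = -5 + W² (X(W, K) = W² - 5 = -5 + W²)
o(g, t) = -695 (o(g, t) = -5*((-5 + 12²) - (g - g)) = -5*((-5 + 144) - 1*0) = -5*(139 + 0) = -5*139 = -695)
o(3, -7) - x(-70) = -695 - 1*(-70) = -695 + 70 = -625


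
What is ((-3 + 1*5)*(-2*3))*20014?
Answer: -240168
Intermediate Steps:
((-3 + 1*5)*(-2*3))*20014 = ((-3 + 5)*(-6))*20014 = (2*(-6))*20014 = -12*20014 = -240168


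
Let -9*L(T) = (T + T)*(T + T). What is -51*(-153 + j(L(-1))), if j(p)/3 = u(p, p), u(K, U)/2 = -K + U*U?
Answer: 68459/9 ≈ 7606.6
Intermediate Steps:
L(T) = -4*T**2/9 (L(T) = -(T + T)*(T + T)/9 = -2*T*2*T/9 = -4*T**2/9)
u(K, U) = -2*K + 2*U**2 (u(K, U) = 2*(-K + U*U) = 2*(-K + U**2) = 2*(U**2 - K) = -2*K + 2*U**2)
j(p) = -6*p + 6*p**2 (j(p) = 3*(-2*p + 2*p**2) = -6*p + 6*p**2)
-51*(-153 + j(L(-1))) = -51*(-153 + 6*(-4/9*(-1)**2)*(-1 - 4/9*(-1)**2)) = -51*(-153 + 6*(-4/9*1)*(-1 - 4/9*1)) = -51*(-153 + 6*(-4/9)*(-1 - 4/9)) = -51*(-153 + 6*(-4/9)*(-13/9)) = -51*(-153 + 104/27) = -51*(-4027/27) = 68459/9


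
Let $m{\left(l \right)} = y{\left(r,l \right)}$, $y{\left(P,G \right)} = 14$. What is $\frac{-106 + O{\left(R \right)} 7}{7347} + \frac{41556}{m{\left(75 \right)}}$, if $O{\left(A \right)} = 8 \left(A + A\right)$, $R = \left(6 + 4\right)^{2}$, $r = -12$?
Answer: $\frac{50911208}{17143} \approx 2969.8$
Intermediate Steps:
$R = 100$ ($R = 10^{2} = 100$)
$O{\left(A \right)} = 16 A$ ($O{\left(A \right)} = 8 \cdot 2 A = 16 A$)
$m{\left(l \right)} = 14$
$\frac{-106 + O{\left(R \right)} 7}{7347} + \frac{41556}{m{\left(75 \right)}} = \frac{-106 + 16 \cdot 100 \cdot 7}{7347} + \frac{41556}{14} = \left(-106 + 1600 \cdot 7\right) \frac{1}{7347} + 41556 \cdot \frac{1}{14} = \left(-106 + 11200\right) \frac{1}{7347} + \frac{20778}{7} = 11094 \cdot \frac{1}{7347} + \frac{20778}{7} = \frac{3698}{2449} + \frac{20778}{7} = \frac{50911208}{17143}$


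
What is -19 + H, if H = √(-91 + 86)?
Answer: -19 + I*√5 ≈ -19.0 + 2.2361*I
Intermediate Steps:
H = I*√5 (H = √(-5) = I*√5 ≈ 2.2361*I)
-19 + H = -19 + I*√5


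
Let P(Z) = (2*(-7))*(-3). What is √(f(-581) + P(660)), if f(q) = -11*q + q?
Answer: 2*√1463 ≈ 76.498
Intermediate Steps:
f(q) = -10*q
P(Z) = 42 (P(Z) = -14*(-3) = 42)
√(f(-581) + P(660)) = √(-10*(-581) + 42) = √(5810 + 42) = √5852 = 2*√1463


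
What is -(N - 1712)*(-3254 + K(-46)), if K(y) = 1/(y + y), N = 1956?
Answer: 18261509/23 ≈ 7.9398e+5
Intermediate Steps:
K(y) = 1/(2*y)
-(N - 1712)*(-3254 + K(-46)) = -(1956 - 1712)*(-3254 + (½)/(-46)) = -244*(-3254 + (½)*(-1/46)) = -244*(-3254 - 1/92) = -244*(-299369)/92 = -1*(-18261509/23) = 18261509/23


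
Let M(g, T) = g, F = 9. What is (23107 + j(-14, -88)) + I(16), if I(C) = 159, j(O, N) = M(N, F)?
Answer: 23178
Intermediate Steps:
j(O, N) = N
(23107 + j(-14, -88)) + I(16) = (23107 - 88) + 159 = 23019 + 159 = 23178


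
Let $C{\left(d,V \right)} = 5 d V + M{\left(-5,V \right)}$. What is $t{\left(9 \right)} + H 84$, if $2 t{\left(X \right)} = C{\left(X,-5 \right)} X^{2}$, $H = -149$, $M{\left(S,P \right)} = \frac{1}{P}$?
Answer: $- \frac{108183}{5} \approx -21637.0$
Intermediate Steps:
$C{\left(d,V \right)} = \frac{1}{V} + 5 V d$ ($C{\left(d,V \right)} = 5 d V + \frac{1}{V} = 5 V d + \frac{1}{V} = \frac{1}{V} + 5 V d$)
$t{\left(X \right)} = \frac{X^{2} \left(- \frac{1}{5} - 25 X\right)}{2}$ ($t{\left(X \right)} = \frac{\left(\frac{1}{-5} + 5 \left(-5\right) X\right) X^{2}}{2} = \frac{\left(- \frac{1}{5} - 25 X\right) X^{2}}{2} = \frac{X^{2} \left(- \frac{1}{5} - 25 X\right)}{2}$)
$t{\left(9 \right)} + H 84 = \frac{9^{2} \left(-1 - 1125\right)}{10} - 12516 = \frac{1}{10} \cdot 81 \left(-1 - 1125\right) - 12516 = \frac{1}{10} \cdot 81 \left(-1126\right) - 12516 = - \frac{45603}{5} - 12516 = - \frac{108183}{5}$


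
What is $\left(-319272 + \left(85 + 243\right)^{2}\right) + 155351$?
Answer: $-56337$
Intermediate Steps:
$\left(-319272 + \left(85 + 243\right)^{2}\right) + 155351 = \left(-319272 + 328^{2}\right) + 155351 = \left(-319272 + 107584\right) + 155351 = -211688 + 155351 = -56337$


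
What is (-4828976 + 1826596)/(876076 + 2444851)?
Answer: -3002380/3320927 ≈ -0.90408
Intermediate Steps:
(-4828976 + 1826596)/(876076 + 2444851) = -3002380/3320927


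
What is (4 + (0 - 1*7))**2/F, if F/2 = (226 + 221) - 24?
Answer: 1/94 ≈ 0.010638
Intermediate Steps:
F = 846 (F = 2*((226 + 221) - 24) = 2*(447 - 24) = 2*423 = 846)
(4 + (0 - 1*7))**2/F = (4 + (0 - 1*7))**2/846 = (4 + (0 - 7))**2*(1/846) = (4 - 7)**2*(1/846) = (-3)**2*(1/846) = 9*(1/846) = 1/94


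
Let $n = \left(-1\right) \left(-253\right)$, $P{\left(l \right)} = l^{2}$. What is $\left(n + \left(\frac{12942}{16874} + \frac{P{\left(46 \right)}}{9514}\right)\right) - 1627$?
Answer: $- \frac{55105518673}{40134809} \approx -1373.0$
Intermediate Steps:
$n = 253$
$\left(n + \left(\frac{12942}{16874} + \frac{P{\left(46 \right)}}{9514}\right)\right) - 1627 = \left(253 + \left(\frac{12942}{16874} + \frac{46^{2}}{9514}\right)\right) - 1627 = \left(253 + \left(12942 \cdot \frac{1}{16874} + 2116 \cdot \frac{1}{9514}\right)\right) - 1627 = \left(253 + \left(\frac{6471}{8437} + \frac{1058}{4757}\right)\right) - 1627 = \left(253 + \frac{39708893}{40134809}\right) - 1627 = \frac{10193815570}{40134809} - 1627 = - \frac{55105518673}{40134809}$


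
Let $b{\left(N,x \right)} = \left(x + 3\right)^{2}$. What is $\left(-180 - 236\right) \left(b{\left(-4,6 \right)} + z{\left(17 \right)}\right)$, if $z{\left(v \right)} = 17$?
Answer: $-40768$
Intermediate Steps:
$b{\left(N,x \right)} = \left(3 + x\right)^{2}$
$\left(-180 - 236\right) \left(b{\left(-4,6 \right)} + z{\left(17 \right)}\right) = \left(-180 - 236\right) \left(\left(3 + 6\right)^{2} + 17\right) = - 416 \left(9^{2} + 17\right) = - 416 \left(81 + 17\right) = \left(-416\right) 98 = -40768$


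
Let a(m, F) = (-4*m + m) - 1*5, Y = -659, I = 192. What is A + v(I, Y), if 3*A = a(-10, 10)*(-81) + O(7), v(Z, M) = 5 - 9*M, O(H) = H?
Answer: 15790/3 ≈ 5263.3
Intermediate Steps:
a(m, F) = -5 - 3*m (a(m, F) = -3*m - 5 = -5 - 3*m)
A = -2018/3 (A = ((-5 - 3*(-10))*(-81) + 7)/3 = ((-5 + 30)*(-81) + 7)/3 = (25*(-81) + 7)/3 = (-2025 + 7)/3 = (⅓)*(-2018) = -2018/3 ≈ -672.67)
A + v(I, Y) = -2018/3 + (5 - 9*(-659)) = -2018/3 + (5 + 5931) = -2018/3 + 5936 = 15790/3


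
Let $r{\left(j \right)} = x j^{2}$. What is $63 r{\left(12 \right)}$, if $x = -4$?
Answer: $-36288$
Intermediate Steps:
$r{\left(j \right)} = - 4 j^{2}$
$63 r{\left(12 \right)} = 63 \left(- 4 \cdot 12^{2}\right) = 63 \left(\left(-4\right) 144\right) = 63 \left(-576\right) = -36288$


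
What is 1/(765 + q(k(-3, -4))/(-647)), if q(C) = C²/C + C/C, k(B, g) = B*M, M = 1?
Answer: 647/494957 ≈ 0.0013072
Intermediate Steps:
k(B, g) = B (k(B, g) = B*1 = B)
q(C) = 1 + C (q(C) = C + 1 = 1 + C)
1/(765 + q(k(-3, -4))/(-647)) = 1/(765 + (1 - 3)/(-647)) = 1/(765 - 2*(-1/647)) = 1/(765 + 2/647) = 1/(494957/647) = 647/494957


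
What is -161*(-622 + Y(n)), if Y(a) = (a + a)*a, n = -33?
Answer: -250516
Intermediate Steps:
Y(a) = 2*a**2 (Y(a) = (2*a)*a = 2*a**2)
-161*(-622 + Y(n)) = -161*(-622 + 2*(-33)**2) = -161*(-622 + 2*1089) = -161*(-622 + 2178) = -161*1556 = -250516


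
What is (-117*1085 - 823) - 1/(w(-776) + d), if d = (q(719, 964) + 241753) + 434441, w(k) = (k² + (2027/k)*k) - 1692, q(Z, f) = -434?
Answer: -163322129129/1278271 ≈ -1.2777e+5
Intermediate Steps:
w(k) = 335 + k² (w(k) = (k² + 2027) - 1692 = (2027 + k²) - 1692 = 335 + k²)
d = 675760 (d = (-434 + 241753) + 434441 = 241319 + 434441 = 675760)
(-117*1085 - 823) - 1/(w(-776) + d) = (-117*1085 - 823) - 1/((335 + (-776)²) + 675760) = (-126945 - 823) - 1/((335 + 602176) + 675760) = -127768 - 1/(602511 + 675760) = -127768 - 1/1278271 = -163322129129/1278271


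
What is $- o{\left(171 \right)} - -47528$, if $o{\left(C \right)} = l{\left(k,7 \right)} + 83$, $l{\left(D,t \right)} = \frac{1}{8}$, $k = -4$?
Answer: $\frac{379559}{8} \approx 47445.0$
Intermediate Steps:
$l{\left(D,t \right)} = \frac{1}{8}$
$o{\left(C \right)} = \frac{665}{8}$ ($o{\left(C \right)} = \frac{1}{8} + 83 = \frac{665}{8}$)
$- o{\left(171 \right)} - -47528 = \left(-1\right) \frac{665}{8} - -47528 = - \frac{665}{8} + 47528 = \frac{379559}{8}$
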